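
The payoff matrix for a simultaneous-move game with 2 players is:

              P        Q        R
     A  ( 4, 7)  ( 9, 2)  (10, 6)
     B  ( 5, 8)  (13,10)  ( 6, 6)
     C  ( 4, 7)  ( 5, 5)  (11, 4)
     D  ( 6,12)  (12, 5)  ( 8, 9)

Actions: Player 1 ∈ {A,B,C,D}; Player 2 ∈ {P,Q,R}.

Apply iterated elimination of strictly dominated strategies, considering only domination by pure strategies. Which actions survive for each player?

P2 drop R (P beats it: A:7>6 B:8>6 C:7>4 D:12>9)
P1 drop A (B beats it: P:5>4 Q:13>9)
P1 drop C (B beats it: P:5>4 Q:13>5)
P1→{B,D} P2→{P,Q}

Survivors P1:{B,D} P2:{P,Q}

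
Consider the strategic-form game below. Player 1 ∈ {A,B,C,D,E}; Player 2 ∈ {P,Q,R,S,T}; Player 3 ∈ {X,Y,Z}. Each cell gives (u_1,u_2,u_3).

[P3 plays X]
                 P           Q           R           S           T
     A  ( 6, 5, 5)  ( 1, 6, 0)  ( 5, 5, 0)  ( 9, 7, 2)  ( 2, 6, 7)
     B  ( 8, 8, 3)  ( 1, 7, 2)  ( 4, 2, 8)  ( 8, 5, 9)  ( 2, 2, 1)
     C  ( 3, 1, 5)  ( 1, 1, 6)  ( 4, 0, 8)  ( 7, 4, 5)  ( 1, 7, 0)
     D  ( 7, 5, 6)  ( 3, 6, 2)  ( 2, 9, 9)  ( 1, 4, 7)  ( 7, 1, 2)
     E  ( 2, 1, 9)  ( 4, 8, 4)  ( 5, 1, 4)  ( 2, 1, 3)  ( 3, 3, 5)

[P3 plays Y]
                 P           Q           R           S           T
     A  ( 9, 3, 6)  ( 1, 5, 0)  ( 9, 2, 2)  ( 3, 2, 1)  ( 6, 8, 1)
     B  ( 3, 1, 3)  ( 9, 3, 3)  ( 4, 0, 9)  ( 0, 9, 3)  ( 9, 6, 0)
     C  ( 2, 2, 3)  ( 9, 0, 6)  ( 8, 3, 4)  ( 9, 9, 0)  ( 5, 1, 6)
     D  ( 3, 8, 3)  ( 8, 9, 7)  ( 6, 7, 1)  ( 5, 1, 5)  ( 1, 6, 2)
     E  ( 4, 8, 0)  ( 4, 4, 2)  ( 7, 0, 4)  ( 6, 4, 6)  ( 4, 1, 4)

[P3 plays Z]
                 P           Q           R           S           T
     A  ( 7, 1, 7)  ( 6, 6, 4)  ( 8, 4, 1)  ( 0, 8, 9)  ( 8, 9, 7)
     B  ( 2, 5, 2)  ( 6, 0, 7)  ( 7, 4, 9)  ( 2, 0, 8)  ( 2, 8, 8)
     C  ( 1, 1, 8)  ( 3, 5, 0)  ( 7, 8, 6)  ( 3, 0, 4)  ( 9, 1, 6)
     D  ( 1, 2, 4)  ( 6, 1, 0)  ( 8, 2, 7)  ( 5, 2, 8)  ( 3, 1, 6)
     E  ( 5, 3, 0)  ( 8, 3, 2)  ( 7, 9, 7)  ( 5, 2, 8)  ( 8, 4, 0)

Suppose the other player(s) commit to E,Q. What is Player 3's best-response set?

BR_3 = {X}

u_3(X vs E,Q) = 4
u_3(Y vs E,Q) = 2
u_3(Z vs E,Q) = 2
max payoff 4 at {X}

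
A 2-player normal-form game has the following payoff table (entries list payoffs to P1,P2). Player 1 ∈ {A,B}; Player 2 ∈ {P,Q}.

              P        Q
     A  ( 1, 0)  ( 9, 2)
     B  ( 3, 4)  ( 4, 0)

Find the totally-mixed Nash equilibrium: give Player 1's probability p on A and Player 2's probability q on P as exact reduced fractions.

P1 indiff ⇒ q·1+(1-q)·9 = q·3+(1-q)·4 ⇒ q(-2) = (1-q)(-5) ⇒ q = 5/7
P2 indiff ⇒ p·0+(1-p)·4 = p·2+(1-p)·0 ⇒ p(-2) = (1-p)(-4) ⇒ p = 2/3

(p,q) = (2/3, 5/7)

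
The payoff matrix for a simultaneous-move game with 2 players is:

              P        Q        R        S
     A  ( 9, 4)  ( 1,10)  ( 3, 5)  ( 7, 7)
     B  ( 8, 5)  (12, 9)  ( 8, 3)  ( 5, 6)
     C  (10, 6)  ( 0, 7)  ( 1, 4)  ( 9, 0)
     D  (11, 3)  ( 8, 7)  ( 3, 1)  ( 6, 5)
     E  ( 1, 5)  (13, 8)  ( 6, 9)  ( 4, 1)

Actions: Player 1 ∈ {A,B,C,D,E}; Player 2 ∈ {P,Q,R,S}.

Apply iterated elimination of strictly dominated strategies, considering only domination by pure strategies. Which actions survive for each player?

Survivors P1:{B,E} P2:{Q,R}

P2 drop P (Q beats it: A:10>4 B:9>5 C:7>6 D:7>3 E:8>5)
P2 drop S (Q beats it: A:10>7 B:9>6 C:7>0 D:7>5 E:8>1)
P1 drop A (B beats it: Q:12>1 R:8>3)
P1 drop C (B beats it: Q:12>0 R:8>1)
P1 drop D (B beats it: Q:12>8 R:8>3)
P1→{B,E} P2→{Q,R}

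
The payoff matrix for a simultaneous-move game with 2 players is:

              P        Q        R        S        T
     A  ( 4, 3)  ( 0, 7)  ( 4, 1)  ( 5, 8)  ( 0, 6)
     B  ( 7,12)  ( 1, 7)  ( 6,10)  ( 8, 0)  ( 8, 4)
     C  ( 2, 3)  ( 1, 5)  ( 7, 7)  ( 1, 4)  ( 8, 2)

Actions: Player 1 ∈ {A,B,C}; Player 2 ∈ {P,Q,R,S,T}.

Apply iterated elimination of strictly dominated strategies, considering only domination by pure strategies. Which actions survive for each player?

P1 drop A (B beats it: P:7>4 Q:1>0 R:6>4 S:8>5 T:8>0)
P2 drop Q (R beats it: B:10>7 C:7>5)
P2 drop S (R beats it: B:10>0 C:7>4)
P2 drop T (P beats it: B:12>4 C:3>2)
P1→{B,C} P2→{P,R}

Remaining: P1:{B,C} P2:{P,R}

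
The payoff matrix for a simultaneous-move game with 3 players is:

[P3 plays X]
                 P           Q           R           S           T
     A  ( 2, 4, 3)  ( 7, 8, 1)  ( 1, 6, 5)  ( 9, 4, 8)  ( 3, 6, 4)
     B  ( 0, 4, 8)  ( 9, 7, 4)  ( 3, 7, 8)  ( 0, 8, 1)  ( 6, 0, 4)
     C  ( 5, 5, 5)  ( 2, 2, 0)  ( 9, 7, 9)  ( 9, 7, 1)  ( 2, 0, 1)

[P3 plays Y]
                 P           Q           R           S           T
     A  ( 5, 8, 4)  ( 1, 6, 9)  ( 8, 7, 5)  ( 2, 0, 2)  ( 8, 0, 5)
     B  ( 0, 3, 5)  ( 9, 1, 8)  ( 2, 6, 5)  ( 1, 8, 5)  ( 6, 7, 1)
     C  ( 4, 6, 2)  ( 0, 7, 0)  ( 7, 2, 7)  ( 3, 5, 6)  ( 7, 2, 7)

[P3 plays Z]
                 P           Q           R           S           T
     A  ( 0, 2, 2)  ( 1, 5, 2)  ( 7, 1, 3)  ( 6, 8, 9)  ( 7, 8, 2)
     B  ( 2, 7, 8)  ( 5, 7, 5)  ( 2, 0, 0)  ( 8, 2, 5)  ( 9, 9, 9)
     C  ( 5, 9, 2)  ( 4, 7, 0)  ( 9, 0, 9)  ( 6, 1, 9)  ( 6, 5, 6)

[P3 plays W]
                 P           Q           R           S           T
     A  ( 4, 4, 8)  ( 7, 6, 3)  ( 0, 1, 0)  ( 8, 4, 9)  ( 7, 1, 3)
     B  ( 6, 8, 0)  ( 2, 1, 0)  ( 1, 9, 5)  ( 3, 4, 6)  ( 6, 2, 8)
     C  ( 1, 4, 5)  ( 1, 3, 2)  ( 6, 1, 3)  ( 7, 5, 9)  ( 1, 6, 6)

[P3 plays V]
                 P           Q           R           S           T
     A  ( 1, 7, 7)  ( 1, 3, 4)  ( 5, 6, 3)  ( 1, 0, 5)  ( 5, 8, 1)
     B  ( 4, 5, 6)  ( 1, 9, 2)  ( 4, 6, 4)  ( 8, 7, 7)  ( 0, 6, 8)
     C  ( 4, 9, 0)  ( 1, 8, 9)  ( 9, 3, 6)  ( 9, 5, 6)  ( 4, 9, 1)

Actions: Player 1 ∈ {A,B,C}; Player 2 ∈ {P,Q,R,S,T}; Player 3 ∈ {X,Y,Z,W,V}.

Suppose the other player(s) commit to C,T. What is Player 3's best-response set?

u_3(X vs C,T) = 1
u_3(Y vs C,T) = 7
u_3(Z vs C,T) = 6
u_3(W vs C,T) = 6
u_3(V vs C,T) = 1
max payoff 7 at {Y}

BR_3 = {Y}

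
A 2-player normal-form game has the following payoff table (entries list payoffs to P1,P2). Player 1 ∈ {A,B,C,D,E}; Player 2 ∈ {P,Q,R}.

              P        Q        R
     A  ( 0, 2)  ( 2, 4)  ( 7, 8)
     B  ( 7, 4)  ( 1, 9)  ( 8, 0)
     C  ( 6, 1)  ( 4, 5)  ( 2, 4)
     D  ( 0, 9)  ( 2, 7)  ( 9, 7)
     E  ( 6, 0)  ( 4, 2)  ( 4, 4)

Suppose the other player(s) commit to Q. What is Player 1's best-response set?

P1 best: {C,E}

u_1(A vs Q) = 2
u_1(B vs Q) = 1
u_1(C vs Q) = 4
u_1(D vs Q) = 2
u_1(E vs Q) = 4
max payoff 4 at {C,E}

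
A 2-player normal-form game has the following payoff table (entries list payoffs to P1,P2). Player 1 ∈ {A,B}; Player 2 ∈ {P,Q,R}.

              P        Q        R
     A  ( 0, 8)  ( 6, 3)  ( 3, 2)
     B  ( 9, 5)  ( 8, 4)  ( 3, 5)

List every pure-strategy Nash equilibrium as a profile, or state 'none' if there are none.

(A,P): not NE [P1→B gives 9>0]
(A,Q): not NE [P1→B gives 8>6; P2→P gives 8>3]
(A,R): not NE [P2→P gives 8>2]
(B,P): NE
(B,Q): not NE [P2→R gives 5>4]
(B,R): NE

Nash profiles: (B,P), (B,R)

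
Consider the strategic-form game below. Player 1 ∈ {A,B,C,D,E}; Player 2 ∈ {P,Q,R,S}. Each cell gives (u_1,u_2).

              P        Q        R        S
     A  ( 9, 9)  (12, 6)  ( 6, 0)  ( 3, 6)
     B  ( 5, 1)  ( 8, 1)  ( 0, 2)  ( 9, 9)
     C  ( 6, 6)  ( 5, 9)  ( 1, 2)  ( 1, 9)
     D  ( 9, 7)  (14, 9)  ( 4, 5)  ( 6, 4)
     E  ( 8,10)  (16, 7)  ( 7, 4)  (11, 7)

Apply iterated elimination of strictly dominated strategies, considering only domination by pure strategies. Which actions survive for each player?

Remaining: P1:{A,D,E} P2:{P,Q}

P1 drop B (E beats it: P:8>5 Q:16>8 R:7>0 S:11>9)
P1 drop C (A beats it: P:9>6 Q:12>5 R:6>1 S:3>1)
P2 drop R (P beats it: A:9>0 D:7>5 E:10>4)
P2 drop S (P beats it: A:9>6 D:7>4 E:10>7)
P1→{A,D,E} P2→{P,Q}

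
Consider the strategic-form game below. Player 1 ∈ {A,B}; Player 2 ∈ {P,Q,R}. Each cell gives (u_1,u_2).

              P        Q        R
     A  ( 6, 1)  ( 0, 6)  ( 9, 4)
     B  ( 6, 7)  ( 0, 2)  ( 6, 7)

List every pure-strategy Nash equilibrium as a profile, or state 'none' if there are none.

(A,P): not NE [P2→Q gives 6>1]
(A,Q): NE
(A,R): not NE [P2→Q gives 6>4]
(B,P): NE
(B,Q): not NE [P2→R gives 7>2]
(B,R): not NE [P1→A gives 9>6]

NE set: (A,Q), (B,P)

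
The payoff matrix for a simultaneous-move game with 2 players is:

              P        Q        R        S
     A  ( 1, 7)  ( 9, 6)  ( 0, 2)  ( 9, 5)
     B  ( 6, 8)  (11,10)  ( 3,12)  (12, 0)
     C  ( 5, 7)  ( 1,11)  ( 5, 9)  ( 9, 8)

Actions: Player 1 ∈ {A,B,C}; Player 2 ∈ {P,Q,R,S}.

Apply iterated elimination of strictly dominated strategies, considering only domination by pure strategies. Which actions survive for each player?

Remaining: P1:{B,C} P2:{Q,R}

P1 drop A (B beats it: P:6>1 Q:11>9 R:3>0 S:12>9)
P2 drop P (Q beats it: B:10>8 C:11>7)
P2 drop S (Q beats it: B:10>0 C:11>8)
P1→{B,C} P2→{Q,R}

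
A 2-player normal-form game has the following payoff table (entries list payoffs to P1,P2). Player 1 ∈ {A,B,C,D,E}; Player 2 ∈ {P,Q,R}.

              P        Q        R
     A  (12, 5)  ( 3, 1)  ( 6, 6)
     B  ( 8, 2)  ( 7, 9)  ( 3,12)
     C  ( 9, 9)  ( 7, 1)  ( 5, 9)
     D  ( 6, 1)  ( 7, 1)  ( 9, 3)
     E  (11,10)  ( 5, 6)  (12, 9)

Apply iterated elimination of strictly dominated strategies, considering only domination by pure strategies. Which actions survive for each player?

Remaining: P1:{A,E} P2:{P,R}

P2 drop Q (R beats it: A:6>1 B:12>9 C:9>1 D:3>1 E:9>6)
P1 drop B (A beats it: P:12>8 R:6>3)
P1 drop C (A beats it: P:12>9 R:6>5)
P1 drop D (E beats it: P:11>6 R:12>9)
P1→{A,E} P2→{P,R}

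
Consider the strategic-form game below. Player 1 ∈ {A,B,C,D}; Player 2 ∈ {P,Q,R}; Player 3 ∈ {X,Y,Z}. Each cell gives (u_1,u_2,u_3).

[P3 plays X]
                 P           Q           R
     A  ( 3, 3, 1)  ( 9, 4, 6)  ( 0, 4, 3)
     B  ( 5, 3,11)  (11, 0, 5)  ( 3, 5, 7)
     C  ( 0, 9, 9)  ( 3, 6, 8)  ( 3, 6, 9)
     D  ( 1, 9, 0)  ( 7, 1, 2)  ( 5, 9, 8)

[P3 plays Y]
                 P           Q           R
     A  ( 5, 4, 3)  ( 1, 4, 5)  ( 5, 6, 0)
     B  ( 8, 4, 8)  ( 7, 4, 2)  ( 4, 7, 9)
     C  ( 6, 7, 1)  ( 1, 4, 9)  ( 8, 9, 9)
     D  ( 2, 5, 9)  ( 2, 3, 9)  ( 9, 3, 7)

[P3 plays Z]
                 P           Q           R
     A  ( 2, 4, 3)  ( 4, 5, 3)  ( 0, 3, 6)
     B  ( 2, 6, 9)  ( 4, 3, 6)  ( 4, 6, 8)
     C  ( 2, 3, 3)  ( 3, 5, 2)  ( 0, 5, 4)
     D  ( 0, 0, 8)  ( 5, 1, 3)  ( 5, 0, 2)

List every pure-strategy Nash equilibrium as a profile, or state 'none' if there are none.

Nash profiles: (D,R,X)

(A,P,X): not NE [P1→B gives 5>3; P2→R gives 4>3; P3→Z gives 3>1]
(A,P,Y): not NE [P1→B gives 8>5; P2→R gives 6>4]
(A,P,Z): not NE [P2→Q gives 5>4]
(A,Q,X): not NE [P1→B gives 11>9]
(A,Q,Y): not NE [P1→B gives 7>1; P2→R gives 6>4; P3→X gives 6>5]
(A,Q,Z): not NE [P1→D gives 5>4; P3→X gives 6>3]
(A,R,X): not NE [P1→D gives 5>0; P3→Z gives 6>3]
(A,R,Y): not NE [P1→D gives 9>5; P3→Z gives 6>0]
(A,R,Z): not NE [P1→D gives 5>0; P2→Q gives 5>3]
(B,P,X): not NE [P2→R gives 5>3]
(B,P,Y): not NE [P2→R gives 7>4; P3→X gives 11>8]
(B,P,Z): not NE [P3→X gives 11>9]
(B,Q,X): not NE [P2→R gives 5>0; P3→Z gives 6>5]
(B,Q,Y): not NE [P2→R gives 7>4; P3→Z gives 6>2]
(B,Q,Z): not NE [P1→D gives 5>4; P2→R gives 6>3]
(B,R,X): not NE [P1→D gives 5>3; P3→Y gives 9>7]
(B,R,Y): not NE [P1→D gives 9>4]
(B,R,Z): not NE [P1→D gives 5>4; P3→Y gives 9>8]
(C,P,X): not NE [P1→B gives 5>0]
(C,P,Y): not NE [P1→B gives 8>6; P2→R gives 9>7; P3→X gives 9>1]
(C,P,Z): not NE [P2→R gives 5>3; P3→X gives 9>3]
(C,Q,X): not NE [P1→B gives 11>3; P2→P gives 9>6; P3→Y gives 9>8]
(C,Q,Y): not NE [P1→B gives 7>1; P2→R gives 9>4]
(C,Q,Z): not NE [P1→D gives 5>3; P3→Y gives 9>2]
(C,R,X): not NE [P1→D gives 5>3; P2→P gives 9>6]
(C,R,Y): not NE [P1→D gives 9>8]
(C,R,Z): not NE [P1→D gives 5>0; P3→Y gives 9>4]
(D,P,X): not NE [P1→B gives 5>1; P3→Y gives 9>0]
(D,P,Y): not NE [P1→B gives 8>2]
(D,P,Z): not NE [P1→C gives 2>0; P2→Q gives 1>0; P3→Y gives 9>8]
(D,Q,X): not NE [P1→B gives 11>7; P2→R gives 9>1; P3→Y gives 9>2]
(D,Q,Y): not NE [P1→B gives 7>2; P2→P gives 5>3]
(D,Q,Z): not NE [P3→Y gives 9>3]
(D,R,X): NE
(D,R,Y): not NE [P2→P gives 5>3; P3→X gives 8>7]
(D,R,Z): not NE [P2→Q gives 1>0; P3→X gives 8>2]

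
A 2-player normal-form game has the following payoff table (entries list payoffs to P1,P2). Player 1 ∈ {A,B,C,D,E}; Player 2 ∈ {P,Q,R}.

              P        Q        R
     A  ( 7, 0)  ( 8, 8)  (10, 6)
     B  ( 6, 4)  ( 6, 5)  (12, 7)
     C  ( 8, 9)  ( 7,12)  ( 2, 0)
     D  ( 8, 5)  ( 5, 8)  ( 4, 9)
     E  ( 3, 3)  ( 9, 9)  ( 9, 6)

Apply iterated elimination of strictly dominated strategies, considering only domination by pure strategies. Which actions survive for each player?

P2 drop P (Q beats it: A:8>0 B:5>4 C:12>9 D:8>5 E:9>3)
P1 drop C (A beats it: Q:8>7 R:10>2)
P1 drop D (A beats it: Q:8>5 R:10>4)
P1→{A,B,E} P2→{Q,R}

Remaining: P1:{A,B,E} P2:{Q,R}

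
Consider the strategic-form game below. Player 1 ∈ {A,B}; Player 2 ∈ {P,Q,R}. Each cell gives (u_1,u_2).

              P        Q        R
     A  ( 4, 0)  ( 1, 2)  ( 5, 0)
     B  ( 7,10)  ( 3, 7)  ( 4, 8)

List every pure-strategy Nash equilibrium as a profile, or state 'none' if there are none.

Nash profiles: (B,P)

(A,P): not NE [P1→B gives 7>4; P2→Q gives 2>0]
(A,Q): not NE [P1→B gives 3>1]
(A,R): not NE [P2→Q gives 2>0]
(B,P): NE
(B,Q): not NE [P2→P gives 10>7]
(B,R): not NE [P1→A gives 5>4; P2→P gives 10>8]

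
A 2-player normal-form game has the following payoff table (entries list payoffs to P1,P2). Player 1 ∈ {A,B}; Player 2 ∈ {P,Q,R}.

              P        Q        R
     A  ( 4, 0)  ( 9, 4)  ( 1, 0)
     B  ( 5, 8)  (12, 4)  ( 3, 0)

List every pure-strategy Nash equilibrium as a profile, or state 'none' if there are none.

PSNE = {(B,P)}

(A,P): not NE [P1→B gives 5>4; P2→Q gives 4>0]
(A,Q): not NE [P1→B gives 12>9]
(A,R): not NE [P1→B gives 3>1; P2→Q gives 4>0]
(B,P): NE
(B,Q): not NE [P2→P gives 8>4]
(B,R): not NE [P2→P gives 8>0]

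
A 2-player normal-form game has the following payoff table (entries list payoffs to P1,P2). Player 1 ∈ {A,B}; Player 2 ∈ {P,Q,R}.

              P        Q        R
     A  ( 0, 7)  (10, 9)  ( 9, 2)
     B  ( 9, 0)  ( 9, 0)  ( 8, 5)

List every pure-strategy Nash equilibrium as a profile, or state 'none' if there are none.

NE set: (A,Q)

(A,P): not NE [P1→B gives 9>0; P2→Q gives 9>7]
(A,Q): NE
(A,R): not NE [P2→Q gives 9>2]
(B,P): not NE [P2→R gives 5>0]
(B,Q): not NE [P1→A gives 10>9; P2→R gives 5>0]
(B,R): not NE [P1→A gives 9>8]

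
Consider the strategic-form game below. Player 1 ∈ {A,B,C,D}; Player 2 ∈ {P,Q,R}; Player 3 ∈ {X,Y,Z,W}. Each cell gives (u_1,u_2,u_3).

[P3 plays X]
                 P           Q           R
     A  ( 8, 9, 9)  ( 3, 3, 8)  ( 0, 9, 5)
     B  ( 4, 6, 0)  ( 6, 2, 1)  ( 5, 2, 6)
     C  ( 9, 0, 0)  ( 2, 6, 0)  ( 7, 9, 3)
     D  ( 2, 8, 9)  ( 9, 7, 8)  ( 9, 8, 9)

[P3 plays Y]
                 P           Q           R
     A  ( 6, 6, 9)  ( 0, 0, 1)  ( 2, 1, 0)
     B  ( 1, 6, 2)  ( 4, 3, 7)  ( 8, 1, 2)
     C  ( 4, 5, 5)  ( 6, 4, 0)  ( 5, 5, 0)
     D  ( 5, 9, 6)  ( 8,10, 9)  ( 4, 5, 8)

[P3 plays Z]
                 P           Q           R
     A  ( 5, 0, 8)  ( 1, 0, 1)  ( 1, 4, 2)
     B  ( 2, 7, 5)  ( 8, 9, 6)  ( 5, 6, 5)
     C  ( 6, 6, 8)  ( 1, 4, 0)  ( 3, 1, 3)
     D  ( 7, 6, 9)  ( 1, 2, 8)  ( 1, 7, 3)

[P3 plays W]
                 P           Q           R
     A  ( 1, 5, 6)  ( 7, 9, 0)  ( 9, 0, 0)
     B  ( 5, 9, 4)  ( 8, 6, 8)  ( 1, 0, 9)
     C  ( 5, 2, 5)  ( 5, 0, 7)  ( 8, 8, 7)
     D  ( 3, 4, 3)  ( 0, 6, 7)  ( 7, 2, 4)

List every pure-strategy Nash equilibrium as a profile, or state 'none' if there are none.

Nash profiles: (A,P,Y), (D,Q,Y), (D,R,X)

(A,P,X): not NE [P1→C gives 9>8]
(A,P,Y): NE
(A,P,Z): not NE [P1→D gives 7>5; P2→R gives 4>0; P3→Y gives 9>8]
(A,P,W): not NE [P1→C gives 5>1; P2→Q gives 9>5; P3→Y gives 9>6]
(A,Q,X): not NE [P1→D gives 9>3; P2→R gives 9>3]
(A,Q,Y): not NE [P1→D gives 8>0; P2→P gives 6>0; P3→X gives 8>1]
(A,Q,Z): not NE [P1→B gives 8>1; P2→R gives 4>0; P3→X gives 8>1]
(A,Q,W): not NE [P1→B gives 8>7; P3→X gives 8>0]
(A,R,X): not NE [P1→D gives 9>0]
(A,R,Y): not NE [P1→B gives 8>2; P2→P gives 6>1; P3→X gives 5>0]
(A,R,Z): not NE [P1→B gives 5>1; P3→X gives 5>2]
(A,R,W): not NE [P2→Q gives 9>0; P3→X gives 5>0]
(B,P,X): not NE [P1→C gives 9>4; P3→Z gives 5>0]
(B,P,Y): not NE [P1→A gives 6>1; P3→Z gives 5>2]
(B,P,Z): not NE [P1→D gives 7>2; P2→Q gives 9>7]
(B,P,W): not NE [P3→Z gives 5>4]
(B,Q,X): not NE [P1→D gives 9>6; P2→P gives 6>2; P3→W gives 8>1]
(B,Q,Y): not NE [P1→D gives 8>4; P2→P gives 6>3; P3→W gives 8>7]
(B,Q,Z): not NE [P3→W gives 8>6]
(B,Q,W): not NE [P2→P gives 9>6]
(B,R,X): not NE [P1→D gives 9>5; P2→P gives 6>2; P3→W gives 9>6]
(B,R,Y): not NE [P2→P gives 6>1; P3→W gives 9>2]
(B,R,Z): not NE [P2→Q gives 9>6; P3→W gives 9>5]
(B,R,W): not NE [P1→A gives 9>1; P2→P gives 9>0]
(C,P,X): not NE [P2→R gives 9>0; P3→Z gives 8>0]
(C,P,Y): not NE [P1→A gives 6>4; P3→Z gives 8>5]
(C,P,Z): not NE [P1→D gives 7>6]
(C,P,W): not NE [P2→R gives 8>2; P3→Z gives 8>5]
(C,Q,X): not NE [P1→D gives 9>2; P2→R gives 9>6; P3→W gives 7>0]
(C,Q,Y): not NE [P1→D gives 8>6; P2→R gives 5>4; P3→W gives 7>0]
(C,Q,Z): not NE [P1→B gives 8>1; P2→P gives 6>4; P3→W gives 7>0]
(C,Q,W): not NE [P1→B gives 8>5; P2→R gives 8>0]
(C,R,X): not NE [P1→D gives 9>7; P3→W gives 7>3]
(C,R,Y): not NE [P1→B gives 8>5; P3→W gives 7>0]
(C,R,Z): not NE [P1→B gives 5>3; P2→P gives 6>1; P3→W gives 7>3]
(C,R,W): not NE [P1→A gives 9>8]
(D,P,X): not NE [P1→C gives 9>2]
(D,P,Y): not NE [P1→A gives 6>5; P2→Q gives 10>9; P3→Z gives 9>6]
(D,P,Z): not NE [P2→R gives 7>6]
(D,P,W): not NE [P1→C gives 5>3; P2→Q gives 6>4; P3→Z gives 9>3]
(D,Q,X): not NE [P2→R gives 8>7; P3→Y gives 9>8]
(D,Q,Y): NE
(D,Q,Z): not NE [P1→B gives 8>1; P2→R gives 7>2; P3→Y gives 9>8]
(D,Q,W): not NE [P1→B gives 8>0; P3→Y gives 9>7]
(D,R,X): NE
(D,R,Y): not NE [P1→B gives 8>4; P2→Q gives 10>5; P3→X gives 9>8]
(D,R,Z): not NE [P1→B gives 5>1; P3→X gives 9>3]
(D,R,W): not NE [P1→A gives 9>7; P2→Q gives 6>2; P3→X gives 9>4]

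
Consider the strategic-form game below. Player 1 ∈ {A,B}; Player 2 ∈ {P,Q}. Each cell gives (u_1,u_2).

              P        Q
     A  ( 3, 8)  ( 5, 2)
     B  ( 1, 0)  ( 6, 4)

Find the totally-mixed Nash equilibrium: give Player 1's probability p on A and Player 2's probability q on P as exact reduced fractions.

P1 indiff ⇒ q·3+(1-q)·5 = q·1+(1-q)·6 ⇒ q(2) = (1-q)(1) ⇒ q = 1/3
P2 indiff ⇒ p·8+(1-p)·0 = p·2+(1-p)·4 ⇒ p(6) = (1-p)(4) ⇒ p = 2/5

P1 mixes 2/5 on A; P2 mixes 1/3 on P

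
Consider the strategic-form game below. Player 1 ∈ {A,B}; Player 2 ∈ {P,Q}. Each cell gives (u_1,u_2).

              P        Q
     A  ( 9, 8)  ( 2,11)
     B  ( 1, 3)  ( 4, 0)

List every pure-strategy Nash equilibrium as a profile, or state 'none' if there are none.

PSNE: ∅

(A,P): not NE [P2→Q gives 11>8]
(A,Q): not NE [P1→B gives 4>2]
(B,P): not NE [P1→A gives 9>1]
(B,Q): not NE [P2→P gives 3>0]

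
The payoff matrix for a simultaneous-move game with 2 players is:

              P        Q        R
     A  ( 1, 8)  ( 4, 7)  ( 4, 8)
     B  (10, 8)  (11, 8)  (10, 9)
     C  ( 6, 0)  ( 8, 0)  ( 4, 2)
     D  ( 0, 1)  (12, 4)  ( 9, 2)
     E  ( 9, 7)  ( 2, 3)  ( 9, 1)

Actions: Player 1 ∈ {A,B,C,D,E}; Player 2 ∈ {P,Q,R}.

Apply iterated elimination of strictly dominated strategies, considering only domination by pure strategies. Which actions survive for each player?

Survivors P1:{B,D} P2:{Q,R}

P1 drop A (B beats it: P:10>1 Q:11>4 R:10>4)
P1 drop C (B beats it: P:10>6 Q:11>8 R:10>4)
P1 drop E (B beats it: P:10>9 Q:11>2 R:10>9)
P2 drop P (R beats it: B:9>8 D:2>1)
P1→{B,D} P2→{Q,R}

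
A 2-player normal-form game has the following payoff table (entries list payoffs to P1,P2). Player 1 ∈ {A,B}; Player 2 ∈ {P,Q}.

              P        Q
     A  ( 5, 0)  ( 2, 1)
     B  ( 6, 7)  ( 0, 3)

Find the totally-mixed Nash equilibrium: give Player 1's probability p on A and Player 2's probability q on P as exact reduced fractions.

p=4/5, q=2/3

P1 indiff ⇒ q·5+(1-q)·2 = q·6+(1-q)·0 ⇒ q(-1) = (1-q)(-2) ⇒ q = 2/3
P2 indiff ⇒ p·0+(1-p)·7 = p·1+(1-p)·3 ⇒ p(-1) = (1-p)(-4) ⇒ p = 4/5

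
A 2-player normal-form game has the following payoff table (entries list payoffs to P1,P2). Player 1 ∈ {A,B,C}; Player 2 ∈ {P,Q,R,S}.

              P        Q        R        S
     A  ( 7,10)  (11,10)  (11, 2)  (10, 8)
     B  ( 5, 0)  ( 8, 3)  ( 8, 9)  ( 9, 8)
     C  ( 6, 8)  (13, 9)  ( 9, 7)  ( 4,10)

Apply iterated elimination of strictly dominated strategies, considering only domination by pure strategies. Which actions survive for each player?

Survivors P1:{A,C} P2:{P,Q,S}

P1 drop B (A beats it: P:7>5 Q:11>8 R:11>8 S:10>9)
P2 drop R (P beats it: A:10>2 C:8>7)
P1→{A,C} P2→{P,Q,S}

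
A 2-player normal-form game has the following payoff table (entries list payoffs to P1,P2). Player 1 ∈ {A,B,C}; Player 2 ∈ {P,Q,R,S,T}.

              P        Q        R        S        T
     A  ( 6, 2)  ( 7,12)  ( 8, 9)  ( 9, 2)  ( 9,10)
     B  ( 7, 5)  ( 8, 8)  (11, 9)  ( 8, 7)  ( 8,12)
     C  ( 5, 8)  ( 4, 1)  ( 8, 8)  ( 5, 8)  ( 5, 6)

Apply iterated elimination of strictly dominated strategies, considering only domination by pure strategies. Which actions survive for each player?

P1 drop C (B beats it: P:7>5 Q:8>4 R:11>8 S:8>5 T:8>5)
P2 drop P (Q beats it: A:12>2 B:8>5)
P2 drop R (T beats it: A:10>9 B:12>9)
P2 drop S (Q beats it: A:12>2 B:8>7)
P1→{A,B} P2→{Q,T}

Remaining: P1:{A,B} P2:{Q,T}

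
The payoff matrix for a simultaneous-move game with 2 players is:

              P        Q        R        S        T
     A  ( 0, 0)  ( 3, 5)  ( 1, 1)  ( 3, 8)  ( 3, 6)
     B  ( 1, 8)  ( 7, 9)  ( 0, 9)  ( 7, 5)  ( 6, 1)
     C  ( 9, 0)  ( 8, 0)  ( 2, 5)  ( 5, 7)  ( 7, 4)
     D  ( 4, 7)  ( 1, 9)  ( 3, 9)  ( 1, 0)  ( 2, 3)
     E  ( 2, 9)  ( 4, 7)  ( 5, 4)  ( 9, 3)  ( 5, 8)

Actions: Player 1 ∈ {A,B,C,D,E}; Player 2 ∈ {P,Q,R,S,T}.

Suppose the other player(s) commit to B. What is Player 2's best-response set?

u_2(P vs B) = 8
u_2(Q vs B) = 9
u_2(R vs B) = 9
u_2(S vs B) = 5
u_2(T vs B) = 1
max payoff 9 at {Q,R}

P2 best: {Q,R}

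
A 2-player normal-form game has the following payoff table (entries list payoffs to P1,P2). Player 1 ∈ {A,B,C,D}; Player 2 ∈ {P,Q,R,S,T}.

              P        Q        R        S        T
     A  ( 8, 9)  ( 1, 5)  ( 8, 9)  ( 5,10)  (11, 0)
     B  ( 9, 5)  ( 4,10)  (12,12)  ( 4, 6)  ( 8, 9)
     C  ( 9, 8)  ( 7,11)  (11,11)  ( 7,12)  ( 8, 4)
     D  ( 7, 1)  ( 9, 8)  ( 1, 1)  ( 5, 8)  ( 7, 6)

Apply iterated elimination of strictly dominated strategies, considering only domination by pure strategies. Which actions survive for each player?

P2 drop P (S beats it: A:10>9 B:6>5 C:12>8 D:8>1)
P2 drop T (Q beats it: A:5>0 B:10>9 C:11>4 D:8>6)
P1 drop A (C beats it: Q:7>1 R:11>8 S:7>5)
P1→{B,C,D} P2→{Q,R,S}

Survivors P1:{B,C,D} P2:{Q,R,S}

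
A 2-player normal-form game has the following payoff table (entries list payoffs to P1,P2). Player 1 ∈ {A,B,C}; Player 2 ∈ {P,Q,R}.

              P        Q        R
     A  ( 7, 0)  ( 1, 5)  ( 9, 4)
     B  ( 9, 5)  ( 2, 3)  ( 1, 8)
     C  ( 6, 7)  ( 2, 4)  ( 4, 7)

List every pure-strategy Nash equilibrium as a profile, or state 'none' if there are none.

(A,P): not NE [P1→B gives 9>7; P2→Q gives 5>0]
(A,Q): not NE [P1→C gives 2>1]
(A,R): not NE [P2→Q gives 5>4]
(B,P): not NE [P2→R gives 8>5]
(B,Q): not NE [P2→R gives 8>3]
(B,R): not NE [P1→A gives 9>1]
(C,P): not NE [P1→B gives 9>6]
(C,Q): not NE [P2→R gives 7>4]
(C,R): not NE [P1→A gives 9>4]

Equilibria: none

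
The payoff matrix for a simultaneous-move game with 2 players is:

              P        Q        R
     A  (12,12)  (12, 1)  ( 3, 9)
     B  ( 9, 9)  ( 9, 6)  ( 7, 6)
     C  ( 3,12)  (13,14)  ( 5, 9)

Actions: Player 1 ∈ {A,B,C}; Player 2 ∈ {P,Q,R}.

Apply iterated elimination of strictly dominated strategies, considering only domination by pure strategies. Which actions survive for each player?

P2 drop R (P beats it: A:12>9 B:9>6 C:12>9)
P1 drop B (A beats it: P:12>9 Q:12>9)
P1→{A,C} P2→{P,Q}

Survivors P1:{A,C} P2:{P,Q}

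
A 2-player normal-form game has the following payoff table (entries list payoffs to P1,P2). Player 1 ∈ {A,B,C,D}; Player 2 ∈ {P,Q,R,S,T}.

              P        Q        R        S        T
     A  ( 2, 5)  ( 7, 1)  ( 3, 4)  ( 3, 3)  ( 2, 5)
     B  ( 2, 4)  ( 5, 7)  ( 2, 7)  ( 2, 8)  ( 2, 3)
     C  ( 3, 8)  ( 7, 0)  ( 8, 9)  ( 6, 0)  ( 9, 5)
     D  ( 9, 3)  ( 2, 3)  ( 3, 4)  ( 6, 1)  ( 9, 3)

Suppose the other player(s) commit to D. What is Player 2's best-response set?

argmax u_2 = {R}

u_2(P vs D) = 3
u_2(Q vs D) = 3
u_2(R vs D) = 4
u_2(S vs D) = 1
u_2(T vs D) = 3
max payoff 4 at {R}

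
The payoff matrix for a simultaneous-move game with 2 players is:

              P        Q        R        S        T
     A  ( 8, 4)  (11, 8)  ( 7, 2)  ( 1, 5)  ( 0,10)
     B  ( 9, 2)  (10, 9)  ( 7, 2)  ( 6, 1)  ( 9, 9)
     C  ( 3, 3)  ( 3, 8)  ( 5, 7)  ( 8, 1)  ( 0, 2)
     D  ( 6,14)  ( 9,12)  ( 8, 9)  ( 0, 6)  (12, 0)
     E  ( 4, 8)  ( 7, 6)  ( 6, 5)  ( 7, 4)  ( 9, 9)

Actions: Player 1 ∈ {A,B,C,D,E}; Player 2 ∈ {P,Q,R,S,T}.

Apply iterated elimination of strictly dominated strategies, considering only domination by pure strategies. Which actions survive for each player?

P2 drop R (Q beats it: A:8>2 B:9>2 C:8>7 D:12>9 E:6>5)
P2 drop S (Q beats it: A:8>5 B:9>1 C:8>1 D:12>6 E:6>4)
P1 drop C (B beats it: P:9>3 Q:10>3 T:9>0)
P1 drop E (D beats it: P:6>4 Q:9>7 T:12>9)
P1→{A,B,D} P2→{P,Q,T}

Survivors P1:{A,B,D} P2:{P,Q,T}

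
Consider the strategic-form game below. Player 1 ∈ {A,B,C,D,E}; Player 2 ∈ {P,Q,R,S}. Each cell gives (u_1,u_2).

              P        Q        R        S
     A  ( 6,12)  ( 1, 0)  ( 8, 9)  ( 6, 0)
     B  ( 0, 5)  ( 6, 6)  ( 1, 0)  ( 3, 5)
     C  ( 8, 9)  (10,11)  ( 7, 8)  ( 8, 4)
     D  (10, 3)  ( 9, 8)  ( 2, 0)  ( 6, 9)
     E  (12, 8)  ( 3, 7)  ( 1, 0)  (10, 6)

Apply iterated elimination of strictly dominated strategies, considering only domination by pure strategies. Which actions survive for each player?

P1 drop B (C beats it: P:8>0 Q:10>6 R:7>1 S:8>3)
P2 drop R (P beats it: A:12>9 C:9>8 D:3>0 E:8>0)
P1 drop A (C beats it: P:8>6 Q:10>1 S:8>6)
P1→{C,D,E} P2→{P,Q,S}

IESDS → P1:{C,D,E} P2:{P,Q,S}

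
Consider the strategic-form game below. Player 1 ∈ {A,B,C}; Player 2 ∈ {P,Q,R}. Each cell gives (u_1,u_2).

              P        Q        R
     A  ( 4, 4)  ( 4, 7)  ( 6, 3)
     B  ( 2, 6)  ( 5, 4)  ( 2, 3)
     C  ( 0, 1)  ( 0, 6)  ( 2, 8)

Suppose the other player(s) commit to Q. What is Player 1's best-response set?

P1 best: {B}

u_1(A vs Q) = 4
u_1(B vs Q) = 5
u_1(C vs Q) = 0
max payoff 5 at {B}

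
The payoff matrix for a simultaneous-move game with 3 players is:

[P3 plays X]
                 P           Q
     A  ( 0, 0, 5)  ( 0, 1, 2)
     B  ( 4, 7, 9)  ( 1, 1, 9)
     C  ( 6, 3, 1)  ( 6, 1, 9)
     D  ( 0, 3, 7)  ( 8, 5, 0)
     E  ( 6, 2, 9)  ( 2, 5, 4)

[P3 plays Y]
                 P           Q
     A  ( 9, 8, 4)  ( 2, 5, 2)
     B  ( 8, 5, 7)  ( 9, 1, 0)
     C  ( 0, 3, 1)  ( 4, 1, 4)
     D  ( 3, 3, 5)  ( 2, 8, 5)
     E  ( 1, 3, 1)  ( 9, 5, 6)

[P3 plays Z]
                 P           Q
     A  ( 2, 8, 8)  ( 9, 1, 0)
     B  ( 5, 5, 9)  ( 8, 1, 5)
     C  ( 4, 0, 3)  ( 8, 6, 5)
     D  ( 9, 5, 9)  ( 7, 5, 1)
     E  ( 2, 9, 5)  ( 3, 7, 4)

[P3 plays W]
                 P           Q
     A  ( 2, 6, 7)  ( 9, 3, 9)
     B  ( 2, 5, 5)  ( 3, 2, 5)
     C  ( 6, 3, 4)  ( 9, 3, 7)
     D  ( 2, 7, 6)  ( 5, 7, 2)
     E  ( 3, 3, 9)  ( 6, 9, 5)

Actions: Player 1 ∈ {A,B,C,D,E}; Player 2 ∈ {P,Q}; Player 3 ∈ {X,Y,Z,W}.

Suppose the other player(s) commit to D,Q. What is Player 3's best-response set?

u_3(X vs D,Q) = 0
u_3(Y vs D,Q) = 5
u_3(Z vs D,Q) = 1
u_3(W vs D,Q) = 2
max payoff 5 at {Y}

BR_3 = {Y}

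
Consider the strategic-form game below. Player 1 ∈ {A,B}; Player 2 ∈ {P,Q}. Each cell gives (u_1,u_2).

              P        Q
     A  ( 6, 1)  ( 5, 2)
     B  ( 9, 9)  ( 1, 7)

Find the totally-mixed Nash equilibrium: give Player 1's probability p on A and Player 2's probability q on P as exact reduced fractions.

P1 mixes 2/3 on A; P2 mixes 4/7 on P

P1 indiff ⇒ q·6+(1-q)·5 = q·9+(1-q)·1 ⇒ q(-3) = (1-q)(-4) ⇒ q = 4/7
P2 indiff ⇒ p·1+(1-p)·9 = p·2+(1-p)·7 ⇒ p(-1) = (1-p)(-2) ⇒ p = 2/3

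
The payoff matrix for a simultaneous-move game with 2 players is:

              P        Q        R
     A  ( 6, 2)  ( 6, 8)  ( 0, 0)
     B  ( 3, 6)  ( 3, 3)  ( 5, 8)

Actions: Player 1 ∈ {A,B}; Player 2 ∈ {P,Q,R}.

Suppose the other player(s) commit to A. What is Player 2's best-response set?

u_2(P vs A) = 2
u_2(Q vs A) = 8
u_2(R vs A) = 0
max payoff 8 at {Q}

argmax u_2 = {Q}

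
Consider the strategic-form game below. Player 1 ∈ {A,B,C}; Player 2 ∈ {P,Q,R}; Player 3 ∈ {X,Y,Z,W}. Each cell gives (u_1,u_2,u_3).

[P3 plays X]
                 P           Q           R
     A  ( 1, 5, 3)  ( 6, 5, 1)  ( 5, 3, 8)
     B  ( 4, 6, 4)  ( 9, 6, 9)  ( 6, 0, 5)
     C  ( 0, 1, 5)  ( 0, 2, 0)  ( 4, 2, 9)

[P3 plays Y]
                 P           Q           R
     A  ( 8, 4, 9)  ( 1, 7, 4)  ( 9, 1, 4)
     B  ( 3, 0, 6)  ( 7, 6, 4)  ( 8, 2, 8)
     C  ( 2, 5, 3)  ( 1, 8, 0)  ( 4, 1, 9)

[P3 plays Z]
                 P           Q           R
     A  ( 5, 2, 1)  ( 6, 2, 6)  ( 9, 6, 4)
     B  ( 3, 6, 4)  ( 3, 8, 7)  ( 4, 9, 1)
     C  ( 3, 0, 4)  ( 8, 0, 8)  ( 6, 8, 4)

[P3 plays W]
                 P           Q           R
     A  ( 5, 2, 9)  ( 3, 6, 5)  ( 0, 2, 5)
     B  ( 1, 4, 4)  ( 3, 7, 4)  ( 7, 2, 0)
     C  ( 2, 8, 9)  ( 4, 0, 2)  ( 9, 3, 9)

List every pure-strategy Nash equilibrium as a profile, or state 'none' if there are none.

NE set: (B,Q,X)

(A,P,X): not NE [P1→B gives 4>1; P3→W gives 9>3]
(A,P,Y): not NE [P2→Q gives 7>4]
(A,P,Z): not NE [P2→R gives 6>2; P3→W gives 9>1]
(A,P,W): not NE [P2→Q gives 6>2]
(A,Q,X): not NE [P1→B gives 9>6; P3→Z gives 6>1]
(A,Q,Y): not NE [P1→B gives 7>1; P3→Z gives 6>4]
(A,Q,Z): not NE [P1→C gives 8>6; P2→R gives 6>2]
(A,Q,W): not NE [P1→C gives 4>3; P3→Z gives 6>5]
(A,R,X): not NE [P1→B gives 6>5; P2→Q gives 5>3]
(A,R,Y): not NE [P2→Q gives 7>1; P3→X gives 8>4]
(A,R,Z): not NE [P3→X gives 8>4]
(A,R,W): not NE [P1→C gives 9>0; P2→Q gives 6>2; P3→X gives 8>5]
(B,P,X): not NE [P3→Y gives 6>4]
(B,P,Y): not NE [P1→A gives 8>3; P2→Q gives 6>0]
(B,P,Z): not NE [P1→A gives 5>3; P2→R gives 9>6; P3→Y gives 6>4]
(B,P,W): not NE [P1→A gives 5>1; P2→Q gives 7>4; P3→Y gives 6>4]
(B,Q,X): NE
(B,Q,Y): not NE [P3→X gives 9>4]
(B,Q,Z): not NE [P1→C gives 8>3; P2→R gives 9>8; P3→X gives 9>7]
(B,Q,W): not NE [P1→C gives 4>3; P3→X gives 9>4]
(B,R,X): not NE [P2→Q gives 6>0; P3→Y gives 8>5]
(B,R,Y): not NE [P1→A gives 9>8; P2→Q gives 6>2]
(B,R,Z): not NE [P1→A gives 9>4; P3→Y gives 8>1]
(B,R,W): not NE [P1→C gives 9>7; P2→Q gives 7>2; P3→Y gives 8>0]
(C,P,X): not NE [P1→B gives 4>0; P2→R gives 2>1; P3→W gives 9>5]
(C,P,Y): not NE [P1→A gives 8>2; P2→Q gives 8>5; P3→W gives 9>3]
(C,P,Z): not NE [P1→A gives 5>3; P2→R gives 8>0; P3→W gives 9>4]
(C,P,W): not NE [P1→A gives 5>2]
(C,Q,X): not NE [P1→B gives 9>0; P3→Z gives 8>0]
(C,Q,Y): not NE [P1→B gives 7>1; P3→Z gives 8>0]
(C,Q,Z): not NE [P2→R gives 8>0]
(C,Q,W): not NE [P2→P gives 8>0; P3→Z gives 8>2]
(C,R,X): not NE [P1→B gives 6>4]
(C,R,Y): not NE [P1→A gives 9>4; P2→Q gives 8>1]
(C,R,Z): not NE [P1→A gives 9>6; P3→W gives 9>4]
(C,R,W): not NE [P2→P gives 8>3]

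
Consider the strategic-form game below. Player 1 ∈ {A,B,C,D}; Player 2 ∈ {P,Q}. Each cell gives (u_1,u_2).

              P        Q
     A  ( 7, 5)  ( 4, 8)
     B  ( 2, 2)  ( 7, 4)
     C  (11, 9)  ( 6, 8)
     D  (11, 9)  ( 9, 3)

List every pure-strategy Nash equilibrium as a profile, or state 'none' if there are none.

(A,P): not NE [P1→D gives 11>7; P2→Q gives 8>5]
(A,Q): not NE [P1→D gives 9>4]
(B,P): not NE [P1→D gives 11>2; P2→Q gives 4>2]
(B,Q): not NE [P1→D gives 9>7]
(C,P): NE
(C,Q): not NE [P1→D gives 9>6; P2→P gives 9>8]
(D,P): NE
(D,Q): not NE [P2→P gives 9>3]

Nash profiles: (C,P), (D,P)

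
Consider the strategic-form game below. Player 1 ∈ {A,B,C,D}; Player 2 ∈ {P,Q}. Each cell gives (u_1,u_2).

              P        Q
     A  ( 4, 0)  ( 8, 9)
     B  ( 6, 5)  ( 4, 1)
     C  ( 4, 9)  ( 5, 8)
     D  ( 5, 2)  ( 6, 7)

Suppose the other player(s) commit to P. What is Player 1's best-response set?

u_1(A vs P) = 4
u_1(B vs P) = 6
u_1(C vs P) = 4
u_1(D vs P) = 5
max payoff 6 at {B}

P1 best: {B}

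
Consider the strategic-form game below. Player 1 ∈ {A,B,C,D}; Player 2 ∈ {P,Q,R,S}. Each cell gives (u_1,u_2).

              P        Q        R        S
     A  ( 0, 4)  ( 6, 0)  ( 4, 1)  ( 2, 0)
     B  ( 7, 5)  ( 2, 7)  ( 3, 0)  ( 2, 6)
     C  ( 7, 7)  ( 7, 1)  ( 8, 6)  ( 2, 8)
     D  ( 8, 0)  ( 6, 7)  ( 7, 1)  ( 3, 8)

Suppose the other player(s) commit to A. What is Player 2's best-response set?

u_2(P vs A) = 4
u_2(Q vs A) = 0
u_2(R vs A) = 1
u_2(S vs A) = 0
max payoff 4 at {P}

BR_2 = {P}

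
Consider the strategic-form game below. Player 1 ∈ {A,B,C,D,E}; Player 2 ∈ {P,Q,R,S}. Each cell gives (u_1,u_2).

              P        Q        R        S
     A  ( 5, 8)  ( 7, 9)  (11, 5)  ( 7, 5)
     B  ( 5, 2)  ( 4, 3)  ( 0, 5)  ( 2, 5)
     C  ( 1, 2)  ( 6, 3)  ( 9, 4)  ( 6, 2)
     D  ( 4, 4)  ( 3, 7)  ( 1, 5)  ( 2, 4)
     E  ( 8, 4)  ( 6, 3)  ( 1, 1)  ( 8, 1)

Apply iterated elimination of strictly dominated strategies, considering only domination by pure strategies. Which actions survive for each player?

Survivors P1:{A,E} P2:{P,Q}

P1 drop B (E beats it: P:8>5 Q:6>4 R:1>0 S:8>2)
P1 drop C (A beats it: P:5>1 Q:7>6 R:11>9 S:7>6)
P1 drop D (A beats it: P:5>4 Q:7>3 R:11>1 S:7>2)
P2 drop R (P beats it: A:8>5 E:4>1)
P2 drop S (P beats it: A:8>5 E:4>1)
P1→{A,E} P2→{P,Q}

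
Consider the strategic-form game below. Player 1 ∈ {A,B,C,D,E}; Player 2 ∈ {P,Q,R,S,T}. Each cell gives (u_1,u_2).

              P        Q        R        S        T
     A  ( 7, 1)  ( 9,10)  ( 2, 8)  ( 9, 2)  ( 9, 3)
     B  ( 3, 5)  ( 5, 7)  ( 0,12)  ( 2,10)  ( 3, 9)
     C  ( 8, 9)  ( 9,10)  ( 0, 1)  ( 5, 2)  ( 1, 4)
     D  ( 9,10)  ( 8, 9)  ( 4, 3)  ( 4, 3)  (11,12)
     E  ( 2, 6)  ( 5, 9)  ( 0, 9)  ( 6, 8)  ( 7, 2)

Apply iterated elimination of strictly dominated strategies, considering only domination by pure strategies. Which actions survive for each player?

P1 drop B (A beats it: P:7>3 Q:9>5 R:2>0 S:9>2 T:9>3)
P1 drop E (A beats it: P:7>2 Q:9>5 R:2>0 S:9>6 T:9>7)
P2 drop R (Q beats it: A:10>8 C:10>1 D:9>3)
P2 drop S (Q beats it: A:10>2 C:10>2 D:9>3)
P1→{A,C,D} P2→{P,Q,T}

Survivors P1:{A,C,D} P2:{P,Q,T}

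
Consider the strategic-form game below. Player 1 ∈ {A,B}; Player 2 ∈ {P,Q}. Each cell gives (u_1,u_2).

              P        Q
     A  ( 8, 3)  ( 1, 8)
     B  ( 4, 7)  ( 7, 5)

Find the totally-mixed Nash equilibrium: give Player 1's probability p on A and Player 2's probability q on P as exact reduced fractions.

(p,q) = (2/7, 3/5)

P1 indiff ⇒ q·8+(1-q)·1 = q·4+(1-q)·7 ⇒ q(4) = (1-q)(6) ⇒ q = 3/5
P2 indiff ⇒ p·3+(1-p)·7 = p·8+(1-p)·5 ⇒ p(-5) = (1-p)(-2) ⇒ p = 2/7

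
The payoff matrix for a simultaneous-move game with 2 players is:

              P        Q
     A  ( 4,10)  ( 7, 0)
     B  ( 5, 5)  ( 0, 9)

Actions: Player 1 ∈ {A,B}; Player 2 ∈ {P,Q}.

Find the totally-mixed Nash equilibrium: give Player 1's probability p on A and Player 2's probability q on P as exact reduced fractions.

(p,q) = (2/7, 7/8)

P1 indiff ⇒ q·4+(1-q)·7 = q·5+(1-q)·0 ⇒ q(-1) = (1-q)(-7) ⇒ q = 7/8
P2 indiff ⇒ p·10+(1-p)·5 = p·0+(1-p)·9 ⇒ p(10) = (1-p)(4) ⇒ p = 2/7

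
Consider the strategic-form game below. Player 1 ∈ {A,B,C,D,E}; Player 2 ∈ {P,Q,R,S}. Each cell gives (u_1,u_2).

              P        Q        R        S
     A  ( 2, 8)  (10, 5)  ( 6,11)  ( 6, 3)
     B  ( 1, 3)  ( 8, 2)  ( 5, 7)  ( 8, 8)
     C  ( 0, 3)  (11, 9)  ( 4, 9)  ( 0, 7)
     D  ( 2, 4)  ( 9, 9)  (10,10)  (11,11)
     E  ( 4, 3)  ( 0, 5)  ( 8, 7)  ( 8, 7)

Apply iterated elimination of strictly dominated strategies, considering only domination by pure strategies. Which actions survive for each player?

P1 drop B (D beats it: P:2>1 Q:9>8 R:10>5 S:11>8)
P2 drop P (R beats it: A:11>8 C:9>3 D:10>4 E:7>3)
P1 drop E (D beats it: Q:9>0 R:10>8 S:11>8)
P1→{A,C,D} P2→{Q,R,S}

Remaining: P1:{A,C,D} P2:{Q,R,S}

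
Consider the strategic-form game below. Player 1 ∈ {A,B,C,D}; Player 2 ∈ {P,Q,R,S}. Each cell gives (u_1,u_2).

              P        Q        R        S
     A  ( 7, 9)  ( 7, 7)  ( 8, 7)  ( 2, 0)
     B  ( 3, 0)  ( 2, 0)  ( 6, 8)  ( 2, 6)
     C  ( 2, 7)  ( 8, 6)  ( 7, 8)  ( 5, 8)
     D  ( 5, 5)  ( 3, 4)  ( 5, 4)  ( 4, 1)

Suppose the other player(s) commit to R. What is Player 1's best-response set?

u_1(A vs R) = 8
u_1(B vs R) = 6
u_1(C vs R) = 7
u_1(D vs R) = 5
max payoff 8 at {A}

BR_1 = {A}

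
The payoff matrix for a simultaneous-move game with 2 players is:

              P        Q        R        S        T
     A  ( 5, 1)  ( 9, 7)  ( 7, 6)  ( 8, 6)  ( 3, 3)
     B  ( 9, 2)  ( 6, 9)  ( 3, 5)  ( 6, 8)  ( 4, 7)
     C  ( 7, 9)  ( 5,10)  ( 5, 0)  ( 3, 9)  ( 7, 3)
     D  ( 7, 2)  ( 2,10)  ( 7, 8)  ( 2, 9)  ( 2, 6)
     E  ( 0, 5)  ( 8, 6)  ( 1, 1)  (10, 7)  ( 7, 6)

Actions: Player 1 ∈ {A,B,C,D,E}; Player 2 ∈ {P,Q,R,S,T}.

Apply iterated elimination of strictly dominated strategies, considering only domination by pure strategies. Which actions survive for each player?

IESDS → P1:{A,E} P2:{Q,S}

P2 drop P (Q beats it: A:7>1 B:9>2 C:10>9 D:10>2 E:6>5)
P2 drop R (Q beats it: A:7>6 B:9>5 C:10>0 D:10>8 E:6>1)
P1 drop B (E beats it: Q:8>6 S:10>6 T:7>4)
P1 drop D (A beats it: Q:9>2 S:8>2 T:3>2)
P2 drop T (S beats it: A:6>3 C:9>3 E:7>6)
P1 drop C (A beats it: Q:9>5 S:8>3)
P1→{A,E} P2→{Q,S}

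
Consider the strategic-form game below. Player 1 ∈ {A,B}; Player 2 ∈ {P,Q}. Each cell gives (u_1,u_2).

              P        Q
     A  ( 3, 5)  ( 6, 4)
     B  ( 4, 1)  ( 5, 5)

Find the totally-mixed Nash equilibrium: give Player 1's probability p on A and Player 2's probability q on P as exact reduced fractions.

P1 indiff ⇒ q·3+(1-q)·6 = q·4+(1-q)·5 ⇒ q(-1) = (1-q)(-1) ⇒ q = 1/2
P2 indiff ⇒ p·5+(1-p)·1 = p·4+(1-p)·5 ⇒ p(1) = (1-p)(4) ⇒ p = 4/5

p=4/5, q=1/2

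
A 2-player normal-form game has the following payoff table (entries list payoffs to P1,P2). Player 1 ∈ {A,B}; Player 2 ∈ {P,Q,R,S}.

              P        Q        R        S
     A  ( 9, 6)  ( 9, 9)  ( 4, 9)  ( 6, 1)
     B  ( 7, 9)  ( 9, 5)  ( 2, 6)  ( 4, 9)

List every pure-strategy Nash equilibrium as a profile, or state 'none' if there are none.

Nash profiles: (A,Q), (A,R)

(A,P): not NE [P2→R gives 9>6]
(A,Q): NE
(A,R): NE
(A,S): not NE [P2→R gives 9>1]
(B,P): not NE [P1→A gives 9>7]
(B,Q): not NE [P2→S gives 9>5]
(B,R): not NE [P1→A gives 4>2; P2→S gives 9>6]
(B,S): not NE [P1→A gives 6>4]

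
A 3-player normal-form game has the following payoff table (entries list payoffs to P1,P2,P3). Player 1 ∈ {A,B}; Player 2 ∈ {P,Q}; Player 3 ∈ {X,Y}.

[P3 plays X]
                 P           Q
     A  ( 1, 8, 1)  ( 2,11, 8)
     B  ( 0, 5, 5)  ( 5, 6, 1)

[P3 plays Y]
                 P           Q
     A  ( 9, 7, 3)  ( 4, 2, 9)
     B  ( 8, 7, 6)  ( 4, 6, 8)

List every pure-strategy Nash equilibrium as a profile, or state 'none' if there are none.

PSNE = {(A,P,Y)}

(A,P,X): not NE [P2→Q gives 11>8; P3→Y gives 3>1]
(A,P,Y): NE
(A,Q,X): not NE [P1→B gives 5>2; P3→Y gives 9>8]
(A,Q,Y): not NE [P2→P gives 7>2]
(B,P,X): not NE [P1→A gives 1>0; P2→Q gives 6>5; P3→Y gives 6>5]
(B,P,Y): not NE [P1→A gives 9>8]
(B,Q,X): not NE [P3→Y gives 8>1]
(B,Q,Y): not NE [P2→P gives 7>6]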